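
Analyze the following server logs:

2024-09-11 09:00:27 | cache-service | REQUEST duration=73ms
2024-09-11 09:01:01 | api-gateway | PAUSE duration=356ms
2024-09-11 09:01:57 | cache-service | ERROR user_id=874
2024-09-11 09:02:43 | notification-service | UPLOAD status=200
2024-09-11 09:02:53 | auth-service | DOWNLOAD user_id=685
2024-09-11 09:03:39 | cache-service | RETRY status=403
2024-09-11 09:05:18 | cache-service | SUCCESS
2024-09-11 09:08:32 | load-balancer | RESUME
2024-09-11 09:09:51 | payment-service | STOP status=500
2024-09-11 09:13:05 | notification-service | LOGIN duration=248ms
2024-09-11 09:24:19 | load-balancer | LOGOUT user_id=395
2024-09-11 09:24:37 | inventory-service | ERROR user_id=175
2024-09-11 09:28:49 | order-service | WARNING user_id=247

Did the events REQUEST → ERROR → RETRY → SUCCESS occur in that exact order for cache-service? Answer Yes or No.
Yes

To verify sequence order:

1. Find all events in sequence REQUEST → ERROR → RETRY → SUCCESS for cache-service
2. Extract their timestamps
3. Check if timestamps are in ascending order
4. Result: Yes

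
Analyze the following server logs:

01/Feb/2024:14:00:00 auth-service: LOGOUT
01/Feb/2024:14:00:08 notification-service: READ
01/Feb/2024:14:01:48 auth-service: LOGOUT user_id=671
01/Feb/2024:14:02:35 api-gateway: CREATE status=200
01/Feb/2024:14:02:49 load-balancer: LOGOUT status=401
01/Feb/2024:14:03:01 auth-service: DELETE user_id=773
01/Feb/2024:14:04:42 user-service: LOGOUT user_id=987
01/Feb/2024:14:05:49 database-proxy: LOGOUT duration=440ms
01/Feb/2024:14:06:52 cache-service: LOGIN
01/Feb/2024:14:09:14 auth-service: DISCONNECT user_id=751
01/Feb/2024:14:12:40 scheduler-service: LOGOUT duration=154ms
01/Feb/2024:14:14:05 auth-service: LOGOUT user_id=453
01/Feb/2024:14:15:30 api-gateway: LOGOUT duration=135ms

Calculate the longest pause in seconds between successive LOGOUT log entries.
411

To find the longest gap:

1. Extract all LOGOUT events in chronological order
2. Calculate time differences between consecutive events
3. Find the maximum difference
4. Longest gap: 411 seconds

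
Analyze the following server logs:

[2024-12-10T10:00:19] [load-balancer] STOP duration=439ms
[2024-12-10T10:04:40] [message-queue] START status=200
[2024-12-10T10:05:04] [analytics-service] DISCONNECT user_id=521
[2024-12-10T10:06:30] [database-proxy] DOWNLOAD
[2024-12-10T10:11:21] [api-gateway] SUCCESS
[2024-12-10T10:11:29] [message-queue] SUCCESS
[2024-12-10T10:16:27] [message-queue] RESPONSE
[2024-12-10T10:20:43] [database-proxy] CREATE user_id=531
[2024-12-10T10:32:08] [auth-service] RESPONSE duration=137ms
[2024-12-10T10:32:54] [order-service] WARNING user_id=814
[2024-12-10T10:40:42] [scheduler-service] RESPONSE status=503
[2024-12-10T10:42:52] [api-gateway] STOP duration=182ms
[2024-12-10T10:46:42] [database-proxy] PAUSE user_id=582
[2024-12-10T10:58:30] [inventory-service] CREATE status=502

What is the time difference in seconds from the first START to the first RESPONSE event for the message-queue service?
707

To find the time between events:

1. Locate the first START event for message-queue: 2024-12-10T10:04:40
2. Locate the first RESPONSE event for message-queue: 2024-12-10T10:16:27
3. Calculate the difference: 2024-12-10T10:16:27 - 2024-12-10T10:04:40 = 707 seconds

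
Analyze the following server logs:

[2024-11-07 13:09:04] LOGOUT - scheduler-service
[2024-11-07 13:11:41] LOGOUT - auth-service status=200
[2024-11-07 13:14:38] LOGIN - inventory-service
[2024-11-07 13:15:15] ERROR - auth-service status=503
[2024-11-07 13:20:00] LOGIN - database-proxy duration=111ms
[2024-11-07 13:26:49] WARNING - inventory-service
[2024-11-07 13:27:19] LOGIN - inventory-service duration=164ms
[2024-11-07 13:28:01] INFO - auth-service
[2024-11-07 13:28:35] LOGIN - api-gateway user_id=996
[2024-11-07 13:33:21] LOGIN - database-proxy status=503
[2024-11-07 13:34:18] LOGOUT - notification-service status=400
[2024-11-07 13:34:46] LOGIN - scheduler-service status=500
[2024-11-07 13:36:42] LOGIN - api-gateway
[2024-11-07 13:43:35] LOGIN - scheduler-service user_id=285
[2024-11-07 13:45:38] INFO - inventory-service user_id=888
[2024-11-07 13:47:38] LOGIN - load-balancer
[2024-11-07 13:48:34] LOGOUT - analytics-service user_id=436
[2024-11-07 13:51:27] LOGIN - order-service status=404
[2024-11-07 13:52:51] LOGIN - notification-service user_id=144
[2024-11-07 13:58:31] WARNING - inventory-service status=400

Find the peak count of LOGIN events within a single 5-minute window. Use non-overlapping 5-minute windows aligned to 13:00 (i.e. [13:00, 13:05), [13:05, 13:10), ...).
2

To find the burst window:

1. Divide the log period into non-overlapping 5-minute windows starting at 13:00
2. Count LOGIN events in each window
3. Find the window with maximum count
4. Maximum events in a window: 2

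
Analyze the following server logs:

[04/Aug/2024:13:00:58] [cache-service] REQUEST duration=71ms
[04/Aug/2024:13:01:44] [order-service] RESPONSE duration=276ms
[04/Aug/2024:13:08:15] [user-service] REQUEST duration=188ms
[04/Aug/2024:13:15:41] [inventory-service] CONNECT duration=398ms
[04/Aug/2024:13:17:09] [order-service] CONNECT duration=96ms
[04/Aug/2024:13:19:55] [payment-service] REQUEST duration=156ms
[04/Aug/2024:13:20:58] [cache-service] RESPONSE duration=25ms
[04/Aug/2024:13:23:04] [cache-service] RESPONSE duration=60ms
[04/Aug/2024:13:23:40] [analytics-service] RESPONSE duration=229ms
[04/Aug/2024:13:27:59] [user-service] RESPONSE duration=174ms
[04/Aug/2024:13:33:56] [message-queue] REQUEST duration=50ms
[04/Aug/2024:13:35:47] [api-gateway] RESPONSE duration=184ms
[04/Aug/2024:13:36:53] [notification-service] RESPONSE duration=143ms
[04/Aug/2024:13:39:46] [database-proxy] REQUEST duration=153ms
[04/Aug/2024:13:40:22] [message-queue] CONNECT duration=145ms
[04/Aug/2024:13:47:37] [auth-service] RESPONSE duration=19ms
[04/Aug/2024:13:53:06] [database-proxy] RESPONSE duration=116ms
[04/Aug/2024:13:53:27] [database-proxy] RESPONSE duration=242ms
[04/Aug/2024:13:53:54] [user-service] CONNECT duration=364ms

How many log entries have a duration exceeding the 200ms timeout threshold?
5

To count timeouts:

1. Threshold: 200ms
2. Extract duration from each log entry
3. Count entries where duration > 200
4. Timeout count: 5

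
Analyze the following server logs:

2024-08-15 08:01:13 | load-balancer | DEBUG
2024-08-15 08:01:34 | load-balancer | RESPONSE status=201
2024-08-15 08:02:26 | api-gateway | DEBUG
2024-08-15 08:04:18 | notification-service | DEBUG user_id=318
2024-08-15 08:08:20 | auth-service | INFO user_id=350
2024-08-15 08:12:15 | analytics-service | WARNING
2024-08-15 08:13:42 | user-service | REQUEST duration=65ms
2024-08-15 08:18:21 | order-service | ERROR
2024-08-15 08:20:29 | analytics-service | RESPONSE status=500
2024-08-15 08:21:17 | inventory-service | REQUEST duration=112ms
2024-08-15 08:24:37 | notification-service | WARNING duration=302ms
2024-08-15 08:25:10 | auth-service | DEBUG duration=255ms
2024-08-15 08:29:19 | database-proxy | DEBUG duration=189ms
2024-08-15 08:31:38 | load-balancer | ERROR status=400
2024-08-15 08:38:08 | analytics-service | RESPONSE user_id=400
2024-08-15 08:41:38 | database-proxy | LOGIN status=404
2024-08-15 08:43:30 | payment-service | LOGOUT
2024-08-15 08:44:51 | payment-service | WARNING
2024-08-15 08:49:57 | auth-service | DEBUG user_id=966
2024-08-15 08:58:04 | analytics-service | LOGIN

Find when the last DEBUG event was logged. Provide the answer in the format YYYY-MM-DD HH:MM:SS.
2024-08-15 08:49:57

To find the last event:

1. Filter for all DEBUG events
2. Sort by timestamp
3. Select the last one
4. Timestamp: 2024-08-15 08:49:57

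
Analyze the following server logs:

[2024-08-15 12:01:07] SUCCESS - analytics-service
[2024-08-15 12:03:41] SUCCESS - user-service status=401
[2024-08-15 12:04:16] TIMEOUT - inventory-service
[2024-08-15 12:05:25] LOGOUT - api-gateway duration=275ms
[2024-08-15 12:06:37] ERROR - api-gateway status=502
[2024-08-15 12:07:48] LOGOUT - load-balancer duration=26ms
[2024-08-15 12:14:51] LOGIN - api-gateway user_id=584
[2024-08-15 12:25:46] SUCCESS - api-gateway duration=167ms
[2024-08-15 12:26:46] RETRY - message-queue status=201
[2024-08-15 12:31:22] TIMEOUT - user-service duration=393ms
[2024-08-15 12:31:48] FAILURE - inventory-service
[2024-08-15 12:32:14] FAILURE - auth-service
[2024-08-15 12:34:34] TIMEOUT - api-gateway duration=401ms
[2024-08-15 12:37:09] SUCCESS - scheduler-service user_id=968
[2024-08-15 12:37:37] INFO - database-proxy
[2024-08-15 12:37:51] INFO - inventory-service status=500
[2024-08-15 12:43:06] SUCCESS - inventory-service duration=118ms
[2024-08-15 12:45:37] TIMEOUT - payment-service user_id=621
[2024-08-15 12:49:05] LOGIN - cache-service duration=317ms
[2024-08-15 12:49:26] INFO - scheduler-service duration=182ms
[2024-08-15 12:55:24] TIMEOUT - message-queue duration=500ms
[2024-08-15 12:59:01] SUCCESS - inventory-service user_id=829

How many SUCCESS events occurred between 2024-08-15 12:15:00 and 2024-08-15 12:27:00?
1

To count events in the time window:

1. Window boundaries: 2024-08-15 12:15:00 to 2024-08-15 12:27:00
2. Filter for SUCCESS events within this window
3. Count matching events: 1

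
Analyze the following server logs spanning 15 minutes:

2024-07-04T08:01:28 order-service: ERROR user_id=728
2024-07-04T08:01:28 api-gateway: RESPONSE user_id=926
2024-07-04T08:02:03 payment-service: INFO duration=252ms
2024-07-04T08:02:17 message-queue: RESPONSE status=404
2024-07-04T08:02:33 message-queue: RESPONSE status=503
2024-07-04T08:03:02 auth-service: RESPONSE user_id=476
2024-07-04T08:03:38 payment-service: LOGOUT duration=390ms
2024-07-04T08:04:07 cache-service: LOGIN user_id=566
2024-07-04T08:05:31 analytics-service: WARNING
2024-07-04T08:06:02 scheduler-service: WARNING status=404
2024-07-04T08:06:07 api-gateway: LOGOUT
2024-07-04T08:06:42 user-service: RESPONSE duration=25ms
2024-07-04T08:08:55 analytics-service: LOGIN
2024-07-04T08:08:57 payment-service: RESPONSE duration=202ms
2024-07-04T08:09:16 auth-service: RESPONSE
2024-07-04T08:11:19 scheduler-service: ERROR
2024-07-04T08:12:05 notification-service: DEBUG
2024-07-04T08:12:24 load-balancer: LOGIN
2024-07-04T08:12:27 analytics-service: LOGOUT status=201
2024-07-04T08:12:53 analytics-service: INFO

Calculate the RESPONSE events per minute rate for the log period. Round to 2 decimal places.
0.47

To calculate the rate:

1. Count total RESPONSE events: 7
2. Total time period: 15 minutes
3. Rate = 7 / 15 = 0.47 events per minute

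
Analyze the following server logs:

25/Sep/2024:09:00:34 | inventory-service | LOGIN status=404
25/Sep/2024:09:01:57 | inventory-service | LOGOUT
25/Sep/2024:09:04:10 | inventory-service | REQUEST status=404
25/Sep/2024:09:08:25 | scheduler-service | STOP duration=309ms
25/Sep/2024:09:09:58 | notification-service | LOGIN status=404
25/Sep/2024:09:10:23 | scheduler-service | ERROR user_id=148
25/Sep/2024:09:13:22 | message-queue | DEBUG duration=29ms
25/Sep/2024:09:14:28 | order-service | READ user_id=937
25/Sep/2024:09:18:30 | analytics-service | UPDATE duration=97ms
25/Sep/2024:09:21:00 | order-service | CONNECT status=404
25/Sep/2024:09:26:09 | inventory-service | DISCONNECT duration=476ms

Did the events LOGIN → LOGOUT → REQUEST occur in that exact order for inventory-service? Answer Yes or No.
Yes

To verify sequence order:

1. Find all events in sequence LOGIN → LOGOUT → REQUEST for inventory-service
2. Extract their timestamps
3. Check if timestamps are in ascending order
4. Result: Yes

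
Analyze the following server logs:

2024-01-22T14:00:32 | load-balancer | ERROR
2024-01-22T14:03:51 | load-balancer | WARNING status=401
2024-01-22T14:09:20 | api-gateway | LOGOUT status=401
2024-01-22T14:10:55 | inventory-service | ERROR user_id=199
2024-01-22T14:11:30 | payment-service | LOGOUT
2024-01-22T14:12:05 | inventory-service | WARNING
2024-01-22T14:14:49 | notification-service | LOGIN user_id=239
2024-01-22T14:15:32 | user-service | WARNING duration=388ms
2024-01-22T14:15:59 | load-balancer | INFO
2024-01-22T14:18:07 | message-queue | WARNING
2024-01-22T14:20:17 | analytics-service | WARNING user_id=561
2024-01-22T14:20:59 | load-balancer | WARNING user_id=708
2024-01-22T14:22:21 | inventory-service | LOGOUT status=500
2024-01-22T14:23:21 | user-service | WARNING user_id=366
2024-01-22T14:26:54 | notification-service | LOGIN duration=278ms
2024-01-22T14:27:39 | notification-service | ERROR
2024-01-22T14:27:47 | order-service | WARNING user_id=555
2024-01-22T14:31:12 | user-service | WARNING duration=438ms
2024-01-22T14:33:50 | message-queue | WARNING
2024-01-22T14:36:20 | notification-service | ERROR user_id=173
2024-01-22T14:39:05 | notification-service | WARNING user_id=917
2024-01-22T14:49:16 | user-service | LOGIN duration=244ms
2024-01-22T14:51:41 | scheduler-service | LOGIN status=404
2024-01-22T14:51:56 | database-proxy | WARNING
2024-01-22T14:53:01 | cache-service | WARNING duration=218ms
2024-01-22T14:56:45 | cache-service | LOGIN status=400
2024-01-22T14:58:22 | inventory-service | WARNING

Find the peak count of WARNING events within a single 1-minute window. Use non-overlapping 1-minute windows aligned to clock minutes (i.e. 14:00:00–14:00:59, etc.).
2

To find the burst window:

1. Divide the log period into non-overlapping 1-minute windows starting at 14:00
2. Count WARNING events in each window
3. Find the window with maximum count
4. Maximum events in a window: 2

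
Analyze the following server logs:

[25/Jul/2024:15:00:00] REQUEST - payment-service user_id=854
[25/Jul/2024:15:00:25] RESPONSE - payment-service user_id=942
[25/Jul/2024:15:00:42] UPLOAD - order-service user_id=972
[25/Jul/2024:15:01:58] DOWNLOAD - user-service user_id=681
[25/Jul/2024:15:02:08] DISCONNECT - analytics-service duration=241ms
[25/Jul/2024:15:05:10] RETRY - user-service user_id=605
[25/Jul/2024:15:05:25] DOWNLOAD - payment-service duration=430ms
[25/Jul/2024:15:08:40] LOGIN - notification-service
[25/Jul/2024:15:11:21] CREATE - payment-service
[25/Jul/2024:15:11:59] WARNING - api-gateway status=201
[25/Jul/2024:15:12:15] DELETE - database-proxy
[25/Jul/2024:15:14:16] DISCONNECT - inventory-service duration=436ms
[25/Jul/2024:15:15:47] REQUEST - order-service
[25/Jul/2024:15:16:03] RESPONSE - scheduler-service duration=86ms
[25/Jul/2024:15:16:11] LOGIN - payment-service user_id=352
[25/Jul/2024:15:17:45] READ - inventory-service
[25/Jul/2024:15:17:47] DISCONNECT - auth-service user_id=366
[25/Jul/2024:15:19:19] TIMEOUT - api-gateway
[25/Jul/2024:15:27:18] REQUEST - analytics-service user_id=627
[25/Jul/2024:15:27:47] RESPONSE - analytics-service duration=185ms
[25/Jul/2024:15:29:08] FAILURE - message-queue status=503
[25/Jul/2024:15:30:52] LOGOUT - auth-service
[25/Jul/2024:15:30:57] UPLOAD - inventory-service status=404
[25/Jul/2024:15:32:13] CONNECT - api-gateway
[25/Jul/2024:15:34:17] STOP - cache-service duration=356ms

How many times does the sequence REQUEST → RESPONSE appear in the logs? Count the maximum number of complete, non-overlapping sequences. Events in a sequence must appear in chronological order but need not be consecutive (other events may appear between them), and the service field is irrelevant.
3

To count sequences:

1. Look for pattern: REQUEST → RESPONSE
2. Greedily scan the log in chronological order, matching each sequence element in turn (ignoring service)
3. Each time the full pattern completes, increment the count and restart matching from the next event
4. Complete non-overlapping sequences found: 3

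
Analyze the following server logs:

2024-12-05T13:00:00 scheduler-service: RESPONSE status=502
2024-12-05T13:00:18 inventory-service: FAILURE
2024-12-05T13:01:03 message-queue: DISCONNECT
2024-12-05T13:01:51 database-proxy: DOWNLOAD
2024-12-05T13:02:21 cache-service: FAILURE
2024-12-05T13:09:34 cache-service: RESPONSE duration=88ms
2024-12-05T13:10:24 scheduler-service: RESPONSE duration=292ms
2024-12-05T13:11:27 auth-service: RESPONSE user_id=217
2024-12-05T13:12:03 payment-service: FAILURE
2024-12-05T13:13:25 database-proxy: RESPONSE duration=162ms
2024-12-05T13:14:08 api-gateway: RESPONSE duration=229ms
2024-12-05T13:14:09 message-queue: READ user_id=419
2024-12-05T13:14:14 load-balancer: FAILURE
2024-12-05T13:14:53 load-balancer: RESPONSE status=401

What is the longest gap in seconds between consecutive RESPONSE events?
574

To find the longest gap:

1. Extract all RESPONSE events in chronological order
2. Calculate time differences between consecutive events
3. Find the maximum difference
4. Longest gap: 574 seconds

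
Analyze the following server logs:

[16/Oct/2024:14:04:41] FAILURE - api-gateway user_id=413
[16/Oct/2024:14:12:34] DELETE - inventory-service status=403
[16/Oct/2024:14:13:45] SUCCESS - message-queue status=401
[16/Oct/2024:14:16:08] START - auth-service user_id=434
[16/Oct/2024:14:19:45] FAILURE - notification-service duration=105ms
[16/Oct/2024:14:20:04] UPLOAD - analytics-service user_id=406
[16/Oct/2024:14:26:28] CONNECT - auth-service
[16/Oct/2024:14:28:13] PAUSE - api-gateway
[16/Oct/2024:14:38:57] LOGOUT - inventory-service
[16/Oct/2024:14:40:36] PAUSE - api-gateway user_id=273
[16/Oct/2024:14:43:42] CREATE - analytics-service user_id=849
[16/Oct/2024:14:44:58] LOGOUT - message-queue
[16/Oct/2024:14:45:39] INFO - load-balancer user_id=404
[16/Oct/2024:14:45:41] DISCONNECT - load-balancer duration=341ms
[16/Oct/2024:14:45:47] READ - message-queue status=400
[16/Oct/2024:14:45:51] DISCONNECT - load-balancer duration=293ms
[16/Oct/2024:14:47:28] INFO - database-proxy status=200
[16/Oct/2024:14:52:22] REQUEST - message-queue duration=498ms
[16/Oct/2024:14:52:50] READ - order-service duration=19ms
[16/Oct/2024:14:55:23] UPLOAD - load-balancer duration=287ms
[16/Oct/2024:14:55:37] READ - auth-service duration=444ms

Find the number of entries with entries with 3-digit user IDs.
6

To find matching entries:

1. Pattern to match: entries with 3-digit user IDs
2. Scan each log entry for the pattern
3. Count matches: 6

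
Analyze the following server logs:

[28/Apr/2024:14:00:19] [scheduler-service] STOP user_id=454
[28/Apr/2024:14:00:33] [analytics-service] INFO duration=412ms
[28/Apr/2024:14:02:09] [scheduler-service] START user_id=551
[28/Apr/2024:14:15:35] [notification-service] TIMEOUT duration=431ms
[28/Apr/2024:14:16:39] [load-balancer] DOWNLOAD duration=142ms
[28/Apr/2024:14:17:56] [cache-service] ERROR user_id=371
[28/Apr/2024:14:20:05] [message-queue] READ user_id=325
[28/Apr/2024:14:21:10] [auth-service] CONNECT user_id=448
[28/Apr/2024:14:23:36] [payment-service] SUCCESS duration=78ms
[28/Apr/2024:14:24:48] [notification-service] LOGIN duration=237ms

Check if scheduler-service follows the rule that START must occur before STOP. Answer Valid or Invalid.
Invalid

To validate ordering:

1. Required order: START → STOP
2. Rule: START must occur before STOP
3. Check actual order of events for scheduler-service
4. Result: Invalid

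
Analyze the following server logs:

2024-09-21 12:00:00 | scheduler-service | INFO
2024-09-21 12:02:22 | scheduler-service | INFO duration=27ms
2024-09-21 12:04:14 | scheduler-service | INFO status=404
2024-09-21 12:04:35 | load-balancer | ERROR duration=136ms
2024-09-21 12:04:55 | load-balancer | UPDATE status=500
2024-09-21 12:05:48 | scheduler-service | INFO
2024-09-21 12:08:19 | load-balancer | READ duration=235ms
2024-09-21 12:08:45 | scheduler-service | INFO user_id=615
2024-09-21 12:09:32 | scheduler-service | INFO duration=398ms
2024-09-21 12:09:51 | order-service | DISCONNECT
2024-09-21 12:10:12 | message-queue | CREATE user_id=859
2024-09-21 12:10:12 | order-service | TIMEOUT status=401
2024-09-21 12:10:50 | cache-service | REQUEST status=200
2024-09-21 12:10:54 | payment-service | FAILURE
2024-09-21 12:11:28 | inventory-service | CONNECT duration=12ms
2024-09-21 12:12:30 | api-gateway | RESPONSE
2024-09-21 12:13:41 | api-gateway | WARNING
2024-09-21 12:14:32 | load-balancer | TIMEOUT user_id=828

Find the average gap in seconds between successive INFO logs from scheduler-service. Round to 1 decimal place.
114.4

To calculate average interval:

1. Find all INFO events for scheduler-service in order
2. Calculate time gaps between consecutive events
3. Compute mean of gaps: 572 / 5 = 114.4 seconds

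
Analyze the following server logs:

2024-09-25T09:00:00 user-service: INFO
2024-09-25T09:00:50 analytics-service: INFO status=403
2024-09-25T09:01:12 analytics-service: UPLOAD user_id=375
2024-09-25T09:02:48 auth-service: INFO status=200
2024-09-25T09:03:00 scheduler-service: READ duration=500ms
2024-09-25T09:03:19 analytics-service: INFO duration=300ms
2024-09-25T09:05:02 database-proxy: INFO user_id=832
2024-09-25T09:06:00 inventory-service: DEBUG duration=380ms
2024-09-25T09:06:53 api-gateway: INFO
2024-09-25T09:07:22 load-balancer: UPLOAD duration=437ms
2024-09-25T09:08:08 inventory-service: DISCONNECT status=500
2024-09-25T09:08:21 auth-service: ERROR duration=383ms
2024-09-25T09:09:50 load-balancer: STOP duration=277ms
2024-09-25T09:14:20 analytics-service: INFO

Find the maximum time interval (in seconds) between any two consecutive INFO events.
447

To find the longest gap:

1. Extract all INFO events in chronological order
2. Calculate time differences between consecutive events
3. Find the maximum difference
4. Longest gap: 447 seconds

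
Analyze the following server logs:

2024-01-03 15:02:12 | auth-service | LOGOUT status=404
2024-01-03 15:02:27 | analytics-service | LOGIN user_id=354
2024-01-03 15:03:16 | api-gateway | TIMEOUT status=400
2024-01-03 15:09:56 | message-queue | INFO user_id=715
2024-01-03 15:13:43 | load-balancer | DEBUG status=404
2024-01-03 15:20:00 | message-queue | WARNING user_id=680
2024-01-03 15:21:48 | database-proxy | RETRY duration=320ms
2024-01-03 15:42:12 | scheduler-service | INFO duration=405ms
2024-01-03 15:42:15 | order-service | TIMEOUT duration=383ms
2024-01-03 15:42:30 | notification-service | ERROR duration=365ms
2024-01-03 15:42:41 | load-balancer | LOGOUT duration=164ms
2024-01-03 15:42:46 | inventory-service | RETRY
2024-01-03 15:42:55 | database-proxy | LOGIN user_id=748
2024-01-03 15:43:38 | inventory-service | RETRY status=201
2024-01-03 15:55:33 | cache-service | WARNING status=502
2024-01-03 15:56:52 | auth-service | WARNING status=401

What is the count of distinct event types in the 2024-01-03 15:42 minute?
6

To count unique event types:

1. Filter events in the minute starting at 2024-01-03 15:42
2. Extract event types from matching entries
3. Count unique types: 6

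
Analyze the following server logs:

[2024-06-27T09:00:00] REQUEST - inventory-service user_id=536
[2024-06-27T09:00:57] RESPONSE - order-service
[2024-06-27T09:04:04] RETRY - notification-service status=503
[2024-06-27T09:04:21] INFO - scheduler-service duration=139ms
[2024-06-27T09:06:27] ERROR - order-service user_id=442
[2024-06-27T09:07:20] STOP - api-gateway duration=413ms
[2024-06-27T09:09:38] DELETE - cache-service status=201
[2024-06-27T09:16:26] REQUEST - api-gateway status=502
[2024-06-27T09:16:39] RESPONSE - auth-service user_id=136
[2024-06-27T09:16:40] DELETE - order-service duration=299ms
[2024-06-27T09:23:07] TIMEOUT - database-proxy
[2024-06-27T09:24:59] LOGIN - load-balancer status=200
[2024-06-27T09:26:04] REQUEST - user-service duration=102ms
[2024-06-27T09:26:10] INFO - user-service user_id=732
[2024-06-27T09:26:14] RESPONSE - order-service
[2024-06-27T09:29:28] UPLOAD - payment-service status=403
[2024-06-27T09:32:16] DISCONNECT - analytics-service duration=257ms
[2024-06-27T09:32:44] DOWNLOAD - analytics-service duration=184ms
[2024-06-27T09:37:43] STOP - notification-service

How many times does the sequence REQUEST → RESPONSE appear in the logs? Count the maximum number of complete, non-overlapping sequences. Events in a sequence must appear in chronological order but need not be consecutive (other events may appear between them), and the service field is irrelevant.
3

To count sequences:

1. Look for pattern: REQUEST → RESPONSE
2. Greedily scan the log in chronological order, matching each sequence element in turn (ignoring service)
3. Each time the full pattern completes, increment the count and restart matching from the next event
4. Complete non-overlapping sequences found: 3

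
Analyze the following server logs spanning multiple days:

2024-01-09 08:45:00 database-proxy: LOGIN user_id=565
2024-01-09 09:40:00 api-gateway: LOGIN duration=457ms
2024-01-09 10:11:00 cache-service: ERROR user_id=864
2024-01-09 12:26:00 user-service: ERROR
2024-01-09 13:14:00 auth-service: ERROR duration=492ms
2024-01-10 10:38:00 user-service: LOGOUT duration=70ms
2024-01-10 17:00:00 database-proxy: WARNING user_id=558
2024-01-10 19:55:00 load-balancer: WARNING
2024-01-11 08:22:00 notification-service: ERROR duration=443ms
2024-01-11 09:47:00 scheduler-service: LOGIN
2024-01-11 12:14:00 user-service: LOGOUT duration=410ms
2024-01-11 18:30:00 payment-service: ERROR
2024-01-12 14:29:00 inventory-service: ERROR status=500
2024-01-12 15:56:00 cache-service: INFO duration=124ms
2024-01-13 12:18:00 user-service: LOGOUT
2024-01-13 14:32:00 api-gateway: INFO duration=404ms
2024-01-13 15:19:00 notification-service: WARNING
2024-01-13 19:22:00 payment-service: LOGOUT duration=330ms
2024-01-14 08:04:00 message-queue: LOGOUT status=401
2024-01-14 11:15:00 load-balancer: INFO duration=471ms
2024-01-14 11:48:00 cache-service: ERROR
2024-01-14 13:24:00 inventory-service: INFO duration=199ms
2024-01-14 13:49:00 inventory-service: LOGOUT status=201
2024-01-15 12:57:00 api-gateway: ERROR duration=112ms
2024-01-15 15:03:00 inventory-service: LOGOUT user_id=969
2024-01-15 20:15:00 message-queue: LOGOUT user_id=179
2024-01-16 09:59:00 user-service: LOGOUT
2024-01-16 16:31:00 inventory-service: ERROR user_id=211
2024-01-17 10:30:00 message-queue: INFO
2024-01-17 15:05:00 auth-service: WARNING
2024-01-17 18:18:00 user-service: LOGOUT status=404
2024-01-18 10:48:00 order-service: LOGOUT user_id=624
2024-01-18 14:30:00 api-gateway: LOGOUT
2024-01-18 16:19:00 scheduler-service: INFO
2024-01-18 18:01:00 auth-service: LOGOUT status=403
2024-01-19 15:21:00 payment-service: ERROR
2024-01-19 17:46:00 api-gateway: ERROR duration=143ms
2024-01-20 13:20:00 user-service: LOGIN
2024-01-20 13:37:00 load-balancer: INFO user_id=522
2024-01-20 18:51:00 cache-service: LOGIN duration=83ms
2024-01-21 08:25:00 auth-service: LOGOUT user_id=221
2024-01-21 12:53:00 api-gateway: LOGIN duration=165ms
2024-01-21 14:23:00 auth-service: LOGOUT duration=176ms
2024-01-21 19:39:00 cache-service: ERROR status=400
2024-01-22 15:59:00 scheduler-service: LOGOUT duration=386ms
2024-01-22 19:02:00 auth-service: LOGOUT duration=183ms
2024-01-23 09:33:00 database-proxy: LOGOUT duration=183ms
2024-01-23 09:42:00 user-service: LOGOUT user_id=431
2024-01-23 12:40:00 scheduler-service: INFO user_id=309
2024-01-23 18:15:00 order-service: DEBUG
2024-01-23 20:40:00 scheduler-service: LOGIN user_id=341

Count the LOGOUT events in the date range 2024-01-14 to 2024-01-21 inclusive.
11

To filter by date range:

1. Date range: 2024-01-14 through 2024-01-21, both dates inclusive
2. Filter for LOGOUT events whose date falls in this range
3. Count matching events: 11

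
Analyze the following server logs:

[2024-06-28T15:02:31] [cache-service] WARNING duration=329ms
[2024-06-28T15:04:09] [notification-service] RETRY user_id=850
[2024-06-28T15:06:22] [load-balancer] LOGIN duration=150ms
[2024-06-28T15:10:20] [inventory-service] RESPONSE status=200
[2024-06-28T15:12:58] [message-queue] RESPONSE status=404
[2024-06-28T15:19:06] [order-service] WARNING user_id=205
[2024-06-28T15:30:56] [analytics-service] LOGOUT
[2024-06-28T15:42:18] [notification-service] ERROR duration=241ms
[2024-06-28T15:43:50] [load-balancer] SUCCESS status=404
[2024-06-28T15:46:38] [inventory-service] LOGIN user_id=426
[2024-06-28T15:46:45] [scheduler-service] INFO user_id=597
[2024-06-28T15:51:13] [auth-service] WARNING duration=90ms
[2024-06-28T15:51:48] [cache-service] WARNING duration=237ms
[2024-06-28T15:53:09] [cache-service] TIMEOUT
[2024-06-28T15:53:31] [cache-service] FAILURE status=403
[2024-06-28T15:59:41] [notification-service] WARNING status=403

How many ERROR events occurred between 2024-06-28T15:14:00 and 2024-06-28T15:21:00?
0

To count events in the time window:

1. Window boundaries: 2024-06-28T15:14:00 to 2024-06-28T15:21:00
2. Filter for ERROR events within this window
3. Count matching events: 0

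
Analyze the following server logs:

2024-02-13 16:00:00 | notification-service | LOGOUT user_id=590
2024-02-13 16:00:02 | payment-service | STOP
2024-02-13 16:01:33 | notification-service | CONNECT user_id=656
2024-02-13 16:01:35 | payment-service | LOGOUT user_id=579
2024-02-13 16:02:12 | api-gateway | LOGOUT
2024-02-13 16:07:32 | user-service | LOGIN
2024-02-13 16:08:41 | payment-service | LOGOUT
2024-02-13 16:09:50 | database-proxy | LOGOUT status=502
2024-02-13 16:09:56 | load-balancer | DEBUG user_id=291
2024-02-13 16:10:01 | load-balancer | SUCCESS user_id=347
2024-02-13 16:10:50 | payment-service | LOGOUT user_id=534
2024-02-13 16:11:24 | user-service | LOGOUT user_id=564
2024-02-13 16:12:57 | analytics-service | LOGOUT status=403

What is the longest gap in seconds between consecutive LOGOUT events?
389

To find the longest gap:

1. Extract all LOGOUT events in chronological order
2. Calculate time differences between consecutive events
3. Find the maximum difference
4. Longest gap: 389 seconds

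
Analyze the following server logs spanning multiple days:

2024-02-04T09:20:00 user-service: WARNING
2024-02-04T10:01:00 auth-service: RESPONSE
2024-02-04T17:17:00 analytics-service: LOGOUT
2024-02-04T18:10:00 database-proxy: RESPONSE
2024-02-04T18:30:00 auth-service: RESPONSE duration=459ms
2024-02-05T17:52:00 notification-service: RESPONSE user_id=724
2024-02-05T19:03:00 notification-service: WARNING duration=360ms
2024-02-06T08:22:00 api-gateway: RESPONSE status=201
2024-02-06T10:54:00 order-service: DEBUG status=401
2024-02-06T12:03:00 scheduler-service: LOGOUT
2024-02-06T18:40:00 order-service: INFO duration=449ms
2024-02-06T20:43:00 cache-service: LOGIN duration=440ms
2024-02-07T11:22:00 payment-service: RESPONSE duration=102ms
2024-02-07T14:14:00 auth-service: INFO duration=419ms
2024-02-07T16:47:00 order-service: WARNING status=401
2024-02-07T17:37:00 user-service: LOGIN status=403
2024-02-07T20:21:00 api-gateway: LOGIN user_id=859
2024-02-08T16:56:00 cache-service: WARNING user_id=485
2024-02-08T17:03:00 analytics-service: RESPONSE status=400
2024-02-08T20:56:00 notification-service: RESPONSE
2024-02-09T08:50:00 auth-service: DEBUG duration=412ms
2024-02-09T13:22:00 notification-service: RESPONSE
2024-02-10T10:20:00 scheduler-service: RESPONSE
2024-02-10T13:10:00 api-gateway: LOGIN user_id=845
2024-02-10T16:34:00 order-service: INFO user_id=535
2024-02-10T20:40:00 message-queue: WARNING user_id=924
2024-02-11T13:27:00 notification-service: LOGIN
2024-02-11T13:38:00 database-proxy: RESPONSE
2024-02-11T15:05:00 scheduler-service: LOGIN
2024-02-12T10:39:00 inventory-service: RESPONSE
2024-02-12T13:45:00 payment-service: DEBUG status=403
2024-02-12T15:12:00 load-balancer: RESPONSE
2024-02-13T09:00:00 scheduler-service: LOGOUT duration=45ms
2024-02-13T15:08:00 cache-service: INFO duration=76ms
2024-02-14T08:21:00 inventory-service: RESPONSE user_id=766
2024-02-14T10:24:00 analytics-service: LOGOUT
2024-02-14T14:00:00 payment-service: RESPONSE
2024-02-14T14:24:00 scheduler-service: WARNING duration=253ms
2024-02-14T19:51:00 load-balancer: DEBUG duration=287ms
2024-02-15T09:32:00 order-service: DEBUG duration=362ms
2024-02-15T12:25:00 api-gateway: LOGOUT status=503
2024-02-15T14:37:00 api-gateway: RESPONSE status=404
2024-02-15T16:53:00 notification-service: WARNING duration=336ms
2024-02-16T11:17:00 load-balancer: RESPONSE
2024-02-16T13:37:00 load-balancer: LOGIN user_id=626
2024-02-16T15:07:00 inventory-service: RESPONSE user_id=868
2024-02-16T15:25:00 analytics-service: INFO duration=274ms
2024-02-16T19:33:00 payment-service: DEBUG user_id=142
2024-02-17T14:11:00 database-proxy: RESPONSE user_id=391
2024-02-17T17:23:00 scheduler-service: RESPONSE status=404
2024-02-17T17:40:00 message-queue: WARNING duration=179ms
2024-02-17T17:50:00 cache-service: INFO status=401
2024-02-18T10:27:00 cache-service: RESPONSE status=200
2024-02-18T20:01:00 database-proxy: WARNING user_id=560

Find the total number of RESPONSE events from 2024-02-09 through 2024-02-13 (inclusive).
5

To filter by date range:

1. Date range: 2024-02-09 through 2024-02-13, both dates inclusive
2. Filter for RESPONSE events whose date falls in this range
3. Count matching events: 5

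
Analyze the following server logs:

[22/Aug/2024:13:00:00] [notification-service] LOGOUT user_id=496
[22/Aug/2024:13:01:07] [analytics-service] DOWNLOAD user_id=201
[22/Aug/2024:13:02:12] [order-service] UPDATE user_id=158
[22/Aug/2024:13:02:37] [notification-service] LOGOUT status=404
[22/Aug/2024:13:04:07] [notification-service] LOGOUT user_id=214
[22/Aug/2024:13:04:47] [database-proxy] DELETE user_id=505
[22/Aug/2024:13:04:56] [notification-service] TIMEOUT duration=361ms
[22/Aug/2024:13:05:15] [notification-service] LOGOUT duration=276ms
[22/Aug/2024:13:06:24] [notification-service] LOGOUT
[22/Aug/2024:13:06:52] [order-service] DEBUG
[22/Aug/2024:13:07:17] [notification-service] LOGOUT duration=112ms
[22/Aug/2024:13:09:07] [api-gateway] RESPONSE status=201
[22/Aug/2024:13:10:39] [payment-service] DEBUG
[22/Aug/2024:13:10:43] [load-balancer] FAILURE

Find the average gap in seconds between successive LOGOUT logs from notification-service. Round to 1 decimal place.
87.4

To calculate average interval:

1. Find all LOGOUT events for notification-service in order
2. Calculate time gaps between consecutive events
3. Compute mean of gaps: 437 / 5 = 87.4 seconds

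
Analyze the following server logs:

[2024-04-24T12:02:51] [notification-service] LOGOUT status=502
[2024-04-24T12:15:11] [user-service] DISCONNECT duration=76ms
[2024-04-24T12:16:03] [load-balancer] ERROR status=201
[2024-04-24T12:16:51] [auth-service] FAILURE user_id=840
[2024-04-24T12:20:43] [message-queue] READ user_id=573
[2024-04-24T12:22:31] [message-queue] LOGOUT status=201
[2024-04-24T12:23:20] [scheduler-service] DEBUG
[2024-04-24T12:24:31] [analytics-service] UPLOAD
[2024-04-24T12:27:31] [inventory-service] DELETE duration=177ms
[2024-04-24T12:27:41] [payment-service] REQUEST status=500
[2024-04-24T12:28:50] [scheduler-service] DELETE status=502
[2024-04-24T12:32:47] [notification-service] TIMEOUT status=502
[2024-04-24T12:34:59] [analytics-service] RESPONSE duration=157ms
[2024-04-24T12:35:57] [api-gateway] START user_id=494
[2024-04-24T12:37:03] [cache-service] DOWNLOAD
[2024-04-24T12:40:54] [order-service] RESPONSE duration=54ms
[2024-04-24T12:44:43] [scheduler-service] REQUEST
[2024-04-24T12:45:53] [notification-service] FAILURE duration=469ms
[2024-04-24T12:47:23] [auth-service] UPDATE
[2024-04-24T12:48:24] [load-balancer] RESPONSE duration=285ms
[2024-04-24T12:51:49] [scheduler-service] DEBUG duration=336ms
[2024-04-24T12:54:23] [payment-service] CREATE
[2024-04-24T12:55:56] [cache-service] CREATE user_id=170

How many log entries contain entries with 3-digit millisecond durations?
5

To find matching entries:

1. Pattern to match: entries with 3-digit millisecond durations
2. Scan each log entry for the pattern
3. Count matches: 5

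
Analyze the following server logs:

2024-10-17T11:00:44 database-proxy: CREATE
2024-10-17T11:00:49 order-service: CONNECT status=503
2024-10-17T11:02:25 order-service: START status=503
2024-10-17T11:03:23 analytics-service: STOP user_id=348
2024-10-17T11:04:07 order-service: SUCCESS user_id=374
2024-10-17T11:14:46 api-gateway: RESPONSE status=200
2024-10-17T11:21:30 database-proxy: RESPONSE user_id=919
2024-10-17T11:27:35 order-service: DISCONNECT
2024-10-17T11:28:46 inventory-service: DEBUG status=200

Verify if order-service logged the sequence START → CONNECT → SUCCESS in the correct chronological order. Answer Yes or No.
No

To verify sequence order:

1. Find all events in sequence START → CONNECT → SUCCESS for order-service
2. Extract their timestamps
3. Check if timestamps are in ascending order
4. Result: No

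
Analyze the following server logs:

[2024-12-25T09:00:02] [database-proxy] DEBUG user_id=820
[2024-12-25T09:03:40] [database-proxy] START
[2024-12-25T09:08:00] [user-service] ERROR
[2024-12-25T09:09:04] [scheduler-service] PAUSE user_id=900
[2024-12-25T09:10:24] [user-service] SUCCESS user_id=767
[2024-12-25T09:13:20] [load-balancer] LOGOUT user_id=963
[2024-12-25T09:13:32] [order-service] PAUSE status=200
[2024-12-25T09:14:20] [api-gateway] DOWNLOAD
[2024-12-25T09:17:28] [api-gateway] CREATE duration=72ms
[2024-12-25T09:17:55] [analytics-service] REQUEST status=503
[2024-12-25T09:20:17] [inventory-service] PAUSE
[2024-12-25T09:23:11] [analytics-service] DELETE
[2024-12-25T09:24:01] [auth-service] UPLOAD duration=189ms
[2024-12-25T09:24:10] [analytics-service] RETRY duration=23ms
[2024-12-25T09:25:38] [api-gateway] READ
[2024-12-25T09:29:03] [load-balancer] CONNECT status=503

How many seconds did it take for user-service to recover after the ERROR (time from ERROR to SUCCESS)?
144

To calculate recovery time:

1. Find ERROR event for user-service: 2024-12-25T09:08:00
2. Find next SUCCESS event for user-service: 2024-12-25T09:10:24
3. Recovery time: 2024-12-25T09:10:24 - 2024-12-25T09:08:00 = 144 seconds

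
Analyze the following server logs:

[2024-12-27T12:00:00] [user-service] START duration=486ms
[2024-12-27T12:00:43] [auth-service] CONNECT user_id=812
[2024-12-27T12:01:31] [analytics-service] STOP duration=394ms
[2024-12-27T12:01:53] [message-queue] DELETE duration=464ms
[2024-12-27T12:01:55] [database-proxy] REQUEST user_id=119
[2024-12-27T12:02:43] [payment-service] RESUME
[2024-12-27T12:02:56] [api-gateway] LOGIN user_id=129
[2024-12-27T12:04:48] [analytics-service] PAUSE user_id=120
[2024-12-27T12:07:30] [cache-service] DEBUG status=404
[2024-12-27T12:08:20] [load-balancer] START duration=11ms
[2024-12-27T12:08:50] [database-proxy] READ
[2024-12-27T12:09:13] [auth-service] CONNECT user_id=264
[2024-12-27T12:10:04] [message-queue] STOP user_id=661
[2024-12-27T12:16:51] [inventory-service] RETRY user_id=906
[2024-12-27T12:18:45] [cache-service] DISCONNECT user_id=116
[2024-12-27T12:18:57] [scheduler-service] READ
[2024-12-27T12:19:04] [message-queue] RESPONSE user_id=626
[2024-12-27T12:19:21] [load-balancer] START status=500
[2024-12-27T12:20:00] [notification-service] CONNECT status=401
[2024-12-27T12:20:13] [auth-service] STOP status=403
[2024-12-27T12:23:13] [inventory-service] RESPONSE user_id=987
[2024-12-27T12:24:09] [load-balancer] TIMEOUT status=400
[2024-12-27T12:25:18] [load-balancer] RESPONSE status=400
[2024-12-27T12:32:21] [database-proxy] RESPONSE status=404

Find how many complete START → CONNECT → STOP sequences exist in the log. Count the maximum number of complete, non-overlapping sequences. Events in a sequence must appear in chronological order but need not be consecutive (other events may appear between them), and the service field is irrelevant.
3

To count sequences:

1. Look for pattern: START → CONNECT → STOP
2. Greedily scan the log in chronological order, matching each sequence element in turn (ignoring service)
3. Each time the full pattern completes, increment the count and restart matching from the next event
4. Complete non-overlapping sequences found: 3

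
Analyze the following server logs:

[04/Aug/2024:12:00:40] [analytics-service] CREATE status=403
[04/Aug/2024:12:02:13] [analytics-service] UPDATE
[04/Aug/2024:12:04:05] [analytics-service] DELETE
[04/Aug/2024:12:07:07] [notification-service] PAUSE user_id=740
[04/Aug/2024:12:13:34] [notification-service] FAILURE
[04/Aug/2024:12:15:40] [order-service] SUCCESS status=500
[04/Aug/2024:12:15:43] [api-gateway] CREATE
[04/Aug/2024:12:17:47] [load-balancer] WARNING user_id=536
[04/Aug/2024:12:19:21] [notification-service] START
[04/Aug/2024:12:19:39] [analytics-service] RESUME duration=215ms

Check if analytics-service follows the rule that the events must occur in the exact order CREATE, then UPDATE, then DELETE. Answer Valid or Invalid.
Valid

To validate ordering:

1. Required order: CREATE → UPDATE → DELETE
2. Rule: the events must occur in the exact order CREATE, then UPDATE, then DELETE
3. Check actual order of events for analytics-service
4. Result: Valid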